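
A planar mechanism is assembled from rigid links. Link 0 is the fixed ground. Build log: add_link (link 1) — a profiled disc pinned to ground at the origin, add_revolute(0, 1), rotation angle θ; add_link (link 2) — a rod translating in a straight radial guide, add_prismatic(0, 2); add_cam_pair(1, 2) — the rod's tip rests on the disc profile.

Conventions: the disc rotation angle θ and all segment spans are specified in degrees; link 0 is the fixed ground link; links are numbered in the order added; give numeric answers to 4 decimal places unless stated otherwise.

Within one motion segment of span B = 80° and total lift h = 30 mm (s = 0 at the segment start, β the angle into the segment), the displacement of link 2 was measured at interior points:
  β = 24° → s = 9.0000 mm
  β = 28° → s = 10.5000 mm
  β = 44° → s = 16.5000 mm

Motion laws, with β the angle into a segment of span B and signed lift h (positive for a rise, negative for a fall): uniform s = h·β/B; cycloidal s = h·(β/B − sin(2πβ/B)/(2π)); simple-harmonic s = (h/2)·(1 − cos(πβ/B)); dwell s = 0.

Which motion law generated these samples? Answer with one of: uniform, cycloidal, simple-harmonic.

candidates at β/B = r: uniform s = h·r (linear in β); cycloidal s = h·(r − sin(2πr)/(2π)); simple-harmonic s = (h/2)(1 − cos(πr))
β=24°: printed 9.0000 | uniform 9.0000, cycloidal 4.4590, simple-harmonic 6.1832
β=28°: printed 10.5000 | uniform 10.5000, cycloidal 6.6372, simple-harmonic 8.1901
β=44°: printed 16.5000 | uniform 16.5000, cycloidal 17.9754, simple-harmonic 17.3465
only one law matches every sample → uniform

uniform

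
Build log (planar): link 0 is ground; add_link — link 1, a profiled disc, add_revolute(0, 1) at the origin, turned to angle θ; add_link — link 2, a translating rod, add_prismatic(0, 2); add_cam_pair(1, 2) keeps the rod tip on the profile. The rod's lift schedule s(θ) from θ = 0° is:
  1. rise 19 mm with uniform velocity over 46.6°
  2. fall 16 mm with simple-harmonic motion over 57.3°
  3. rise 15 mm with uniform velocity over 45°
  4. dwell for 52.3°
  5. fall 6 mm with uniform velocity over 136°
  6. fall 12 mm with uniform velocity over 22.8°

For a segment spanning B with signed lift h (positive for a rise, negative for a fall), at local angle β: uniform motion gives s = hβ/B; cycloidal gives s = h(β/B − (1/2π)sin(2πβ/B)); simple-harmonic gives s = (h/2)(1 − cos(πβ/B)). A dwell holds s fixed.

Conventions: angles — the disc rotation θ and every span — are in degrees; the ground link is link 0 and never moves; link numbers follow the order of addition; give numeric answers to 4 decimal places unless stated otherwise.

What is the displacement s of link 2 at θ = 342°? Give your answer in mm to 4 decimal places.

seg 1 [0°–46.6°] uniform, h=19: full span → s += 19 → s = 19.0000
seg 2 [46.6°–103.9°] simple-harmonic, h=-16: full span → s += -16 → s = 3.0000
seg 3 [103.9°–148.9°] uniform, h=15: full span → s += 15 → s = 18.0000
seg 4 [148.9°–201.2°] dwell: s stays 18.0000
seg 5 [201.2°–337.2°] uniform, h=-6: full span → s += -6 → s = 12.0000
seg 6 [337.2°–360°] uniform, h=-12: θ=342° here. β=4.8, B=22.8. -12·4.8/22.8 = -2.5263 → s = 9.4737

9.4737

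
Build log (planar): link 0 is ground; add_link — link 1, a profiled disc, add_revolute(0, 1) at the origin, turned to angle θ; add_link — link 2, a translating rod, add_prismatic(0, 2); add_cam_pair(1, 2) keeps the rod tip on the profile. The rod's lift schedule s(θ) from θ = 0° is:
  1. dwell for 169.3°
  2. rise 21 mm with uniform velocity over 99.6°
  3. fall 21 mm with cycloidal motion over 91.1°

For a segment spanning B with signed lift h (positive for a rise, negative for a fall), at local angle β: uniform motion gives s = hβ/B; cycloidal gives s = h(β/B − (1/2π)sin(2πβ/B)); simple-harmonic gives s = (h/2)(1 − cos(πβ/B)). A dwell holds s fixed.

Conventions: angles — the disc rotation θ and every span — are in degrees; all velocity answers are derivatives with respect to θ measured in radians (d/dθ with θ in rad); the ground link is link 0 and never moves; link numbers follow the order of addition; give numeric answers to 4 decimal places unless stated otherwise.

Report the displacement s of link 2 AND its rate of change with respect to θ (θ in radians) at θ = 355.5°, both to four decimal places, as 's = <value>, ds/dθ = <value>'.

seg 1 [0°–169.3°] dwell: s stays 0.0000
seg 2 [169.3°–268.9°] uniform, h=21: full span → s += 21 → s = 21.0000
seg 3 [268.9°–360°] cycloidal, h=-21: θ=355.5° here. β=86.6, B=91.1. -21·(0.9506 − sin(2π·0.9506)/(2π)) = -20.9834 → s = 0.0166
velocity in seg [268.9°–360°] (cycloidal), θ in radians: β = 86.6° = 1.5115 rad, B = 91.1° = 1.5900 rad; ds/dθ = (h/B)(1 − cos(2πβ/B)) = ((-21)/1.5900)(1 − cos(2π·0.9506)) = -0.631034 mm/rad

s = 0.0166, ds/dθ = -0.6310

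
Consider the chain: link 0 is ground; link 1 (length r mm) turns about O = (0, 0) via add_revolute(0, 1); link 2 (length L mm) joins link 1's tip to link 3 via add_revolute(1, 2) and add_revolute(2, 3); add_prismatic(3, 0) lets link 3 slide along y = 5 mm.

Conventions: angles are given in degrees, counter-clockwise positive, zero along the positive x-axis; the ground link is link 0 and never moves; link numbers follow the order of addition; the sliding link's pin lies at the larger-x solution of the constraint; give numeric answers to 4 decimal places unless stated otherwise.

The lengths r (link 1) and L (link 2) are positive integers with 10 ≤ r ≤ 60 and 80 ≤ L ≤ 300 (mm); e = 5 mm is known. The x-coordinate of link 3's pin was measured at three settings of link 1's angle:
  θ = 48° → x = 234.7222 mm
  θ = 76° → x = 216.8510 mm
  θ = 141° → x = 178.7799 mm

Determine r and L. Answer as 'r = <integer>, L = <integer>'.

constraint per measurement: (x − r cos θ)² + (r sin θ − e)² = L²
subtracting the θ₁ and θ₂ equations cancels the r² and L² terms:
r = (x₁² − x₂²) / (2[(x₁cos θ₁ + e sin θ₁) − (x₂cos θ₂ + e sin θ₂)]) = 39.0002 → r = 39
L² = (x₁ − r cos θ₁)² + (r sin θ₁ − e)² = 44100.0197 → L = 210.0000 → L = 210
check at θ₃=141°: x = 178.7799 (printed 178.7799) ✓

r = 39, L = 210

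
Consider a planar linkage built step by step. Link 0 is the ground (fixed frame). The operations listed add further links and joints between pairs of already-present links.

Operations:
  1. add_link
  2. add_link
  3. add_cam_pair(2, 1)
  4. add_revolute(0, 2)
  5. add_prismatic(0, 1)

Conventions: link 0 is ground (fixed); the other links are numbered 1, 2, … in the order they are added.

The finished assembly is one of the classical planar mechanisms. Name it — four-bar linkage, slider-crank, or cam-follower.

links: 3 (incl. ground); joints: 1 revolute, 1 prismatic, 1 higher (cam) pair, forming one closed loop
3 links, revolute + prismatic + higher pair in one loop → cam-follower

cam-follower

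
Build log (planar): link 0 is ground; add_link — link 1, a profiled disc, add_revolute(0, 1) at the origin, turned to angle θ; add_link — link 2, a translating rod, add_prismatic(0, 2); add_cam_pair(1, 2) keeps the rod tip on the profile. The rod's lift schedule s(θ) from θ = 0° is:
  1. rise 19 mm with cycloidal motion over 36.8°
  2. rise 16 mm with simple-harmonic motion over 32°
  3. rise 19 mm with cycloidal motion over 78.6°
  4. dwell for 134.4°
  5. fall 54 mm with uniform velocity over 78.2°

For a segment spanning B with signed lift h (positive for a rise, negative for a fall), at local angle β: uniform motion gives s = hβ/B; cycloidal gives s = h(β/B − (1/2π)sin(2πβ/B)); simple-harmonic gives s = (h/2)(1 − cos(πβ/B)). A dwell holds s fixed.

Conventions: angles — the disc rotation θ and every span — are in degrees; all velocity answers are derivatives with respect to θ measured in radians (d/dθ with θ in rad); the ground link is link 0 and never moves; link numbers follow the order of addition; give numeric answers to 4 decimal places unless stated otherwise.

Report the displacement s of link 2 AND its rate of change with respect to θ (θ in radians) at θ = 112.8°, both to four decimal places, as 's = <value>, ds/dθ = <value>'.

seg 1 [0°–36.8°] cycloidal, h=19: full span → s += 19 → s = 19.0000
seg 2 [36.8°–68.8°] simple-harmonic, h=16: full span → s += 16 → s = 35.0000
seg 3 [68.8°–147.4°] cycloidal, h=19: θ=112.8° here. β=44, B=78.6. 19·(0.5598 − sin(2π·0.5598)/(2π)) = 11.7457 → s = 46.7457
velocity in seg [68.8°–147.4°] (cycloidal), θ in radians: β = 44° = 0.7679 rad, B = 78.6° = 1.3718 rad; ds/dθ = (h/B)(1 − cos(2πβ/B)) = (19/1.3718)(1 − cos(2π·0.5598)) = 26.734156 mm/rad

s = 46.7457, ds/dθ = 26.7342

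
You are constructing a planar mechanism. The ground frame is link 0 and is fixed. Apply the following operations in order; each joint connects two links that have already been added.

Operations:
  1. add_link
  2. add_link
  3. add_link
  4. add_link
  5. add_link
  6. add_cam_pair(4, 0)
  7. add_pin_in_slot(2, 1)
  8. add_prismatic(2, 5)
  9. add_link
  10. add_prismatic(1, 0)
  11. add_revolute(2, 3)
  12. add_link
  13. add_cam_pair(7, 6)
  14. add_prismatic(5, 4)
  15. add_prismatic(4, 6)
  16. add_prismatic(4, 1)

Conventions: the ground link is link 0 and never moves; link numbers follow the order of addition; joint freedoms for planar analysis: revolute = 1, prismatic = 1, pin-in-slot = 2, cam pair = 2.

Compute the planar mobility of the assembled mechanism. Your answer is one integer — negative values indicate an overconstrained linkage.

ground; <1,0,0>
#1 <2,0,0>
#2 <3,0,0>
#3 <4,0,0>
#4 <5,0,0>
#5 <6,0,0>
C:4↔0 J2 <6,0,1>
PS:2↔1 J2 <6,0,2>
P:2↔5 J1 <6,1,2>
#6 <7,1,2>
P:1↔0 J1 <7,2,2>
R:2↔3 J1 <7,3,2>
#7 <8,3,2>
C:7↔6 J2 <8,3,3>
P:5↔4 J1 <8,4,3>
P:4↔6 J1 <8,5,3>
P:4↔1 J1 <8,6,3>
3×7 − 2×6 − 1×3 = 6

M = 6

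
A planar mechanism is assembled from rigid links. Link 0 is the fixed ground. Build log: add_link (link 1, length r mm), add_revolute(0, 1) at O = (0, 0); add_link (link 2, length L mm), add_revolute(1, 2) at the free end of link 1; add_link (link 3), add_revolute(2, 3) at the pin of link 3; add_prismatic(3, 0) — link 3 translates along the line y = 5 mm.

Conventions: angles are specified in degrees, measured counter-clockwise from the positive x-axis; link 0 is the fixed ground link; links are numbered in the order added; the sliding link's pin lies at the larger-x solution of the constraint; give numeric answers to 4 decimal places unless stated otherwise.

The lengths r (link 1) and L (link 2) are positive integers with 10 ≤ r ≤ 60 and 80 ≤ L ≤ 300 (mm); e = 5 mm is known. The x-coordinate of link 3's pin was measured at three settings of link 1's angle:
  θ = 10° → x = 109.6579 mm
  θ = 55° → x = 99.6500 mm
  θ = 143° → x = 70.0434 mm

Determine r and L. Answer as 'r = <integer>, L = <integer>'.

constraint per measurement: (x − r cos θ)² + (r sin θ − e)² = L²
subtracting the θ₁ and θ₂ equations cancels the r² and L² terms:
r = (x₁² − x₂²) / (2[(x₁cos θ₁ + e sin θ₁) − (x₂cos θ₂ + e sin θ₂)]) = 22.0000 → r = 22
L² = (x₁ − r cos θ₁)² + (r sin θ₁ − e)² = 7744.0066 → L = 88.0000 → L = 88
check at θ₃=143°: x = 70.0434 (printed 70.0434) ✓

r = 22, L = 88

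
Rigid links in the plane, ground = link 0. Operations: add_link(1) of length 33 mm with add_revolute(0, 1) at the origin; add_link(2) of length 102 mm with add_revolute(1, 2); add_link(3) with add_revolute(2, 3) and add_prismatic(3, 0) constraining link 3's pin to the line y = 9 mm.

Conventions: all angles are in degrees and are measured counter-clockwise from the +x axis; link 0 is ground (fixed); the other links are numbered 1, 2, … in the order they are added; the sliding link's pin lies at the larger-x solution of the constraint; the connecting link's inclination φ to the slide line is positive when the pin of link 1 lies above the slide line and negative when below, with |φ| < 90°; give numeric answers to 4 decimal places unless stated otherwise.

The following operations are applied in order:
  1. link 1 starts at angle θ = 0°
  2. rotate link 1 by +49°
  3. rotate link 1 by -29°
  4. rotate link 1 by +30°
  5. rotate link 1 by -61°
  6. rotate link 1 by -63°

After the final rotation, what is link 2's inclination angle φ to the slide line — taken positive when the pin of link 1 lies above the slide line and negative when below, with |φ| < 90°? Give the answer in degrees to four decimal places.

geometry: r = 33 mm, L = 102 mm, e = 9 mm; θ starts at 0°
rotate link 1 by +49°: θ ← 0° +49° = 49°
rotate link 1 by -29°: θ ← 49° -29° = 20°
rotate link 1 by +30°: θ ← 20° +30° = 50°
rotate link 1 by -61°: θ ← 50° -61° = -11°
rotate link 1 by -63°: θ ← -11° -63° = -74°
h = r sin θ − e = -31.721636 − 9 = -40.721636
sin φ = h / L = -40.721636 / 102 = -0.39923173
φ = arcsin(-0.39923173) = -23.530159°

-23.5302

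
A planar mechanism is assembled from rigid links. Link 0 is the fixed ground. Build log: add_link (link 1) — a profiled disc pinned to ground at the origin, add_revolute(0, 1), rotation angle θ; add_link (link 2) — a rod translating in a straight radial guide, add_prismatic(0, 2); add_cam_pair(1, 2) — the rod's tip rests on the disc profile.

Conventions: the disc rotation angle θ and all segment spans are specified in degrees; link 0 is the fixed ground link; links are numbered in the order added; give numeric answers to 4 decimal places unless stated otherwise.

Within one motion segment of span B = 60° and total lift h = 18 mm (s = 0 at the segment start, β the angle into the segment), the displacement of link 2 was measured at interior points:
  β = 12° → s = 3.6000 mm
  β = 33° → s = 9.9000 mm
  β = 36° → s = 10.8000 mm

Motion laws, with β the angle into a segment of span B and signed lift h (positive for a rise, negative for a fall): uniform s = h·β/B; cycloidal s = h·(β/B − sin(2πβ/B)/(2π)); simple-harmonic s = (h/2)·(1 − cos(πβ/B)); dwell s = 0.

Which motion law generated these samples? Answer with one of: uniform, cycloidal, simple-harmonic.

candidates at β/B = r: uniform s = h·r (linear in β); cycloidal s = h·(r − sin(2πr)/(2π)); simple-harmonic s = (h/2)(1 − cos(πr))
β=12°: printed 3.6000 | uniform 3.6000, cycloidal 0.8754, simple-harmonic 1.7188
β=33°: printed 9.9000 | uniform 9.9000, cycloidal 10.7853, simple-harmonic 10.4079
β=36°: printed 10.8000 | uniform 10.8000, cycloidal 12.4839, simple-harmonic 11.7812
only one law matches every sample → uniform

uniform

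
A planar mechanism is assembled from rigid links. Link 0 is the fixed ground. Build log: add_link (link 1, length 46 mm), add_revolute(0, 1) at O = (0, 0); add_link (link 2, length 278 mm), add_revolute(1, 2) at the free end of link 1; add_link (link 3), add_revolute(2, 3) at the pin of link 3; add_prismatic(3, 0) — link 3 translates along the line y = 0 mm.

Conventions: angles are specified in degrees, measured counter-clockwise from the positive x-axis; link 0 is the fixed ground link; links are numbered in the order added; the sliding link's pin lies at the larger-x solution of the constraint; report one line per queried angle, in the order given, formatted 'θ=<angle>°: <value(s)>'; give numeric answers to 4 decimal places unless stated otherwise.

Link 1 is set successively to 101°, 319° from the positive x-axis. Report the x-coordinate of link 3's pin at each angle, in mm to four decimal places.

geometry: r = 46 mm, L = 278 mm, e = 0 mm
θ=101°: crank pin P = (r cos θ, r sin θ) = (-8.777214, 45.154850)
θ=101°: h = r sin θ − e = 45.154850 − 0 = 45.154850
θ=101°: x = r cos θ + √(L² − h²) = -8.777214 + 274.308293 = 265.531079
θ=319°: crank pin P = (r cos θ, r sin θ) = (34.716641, -30.178715)
θ=319°: h = r sin θ − e = -30.178715 − 0 = -30.178715
θ=319°: x = r cos θ + √(L² − h²) = 34.716641 + 276.357097 = 311.073738

θ=101°: 265.5311
θ=319°: 311.0737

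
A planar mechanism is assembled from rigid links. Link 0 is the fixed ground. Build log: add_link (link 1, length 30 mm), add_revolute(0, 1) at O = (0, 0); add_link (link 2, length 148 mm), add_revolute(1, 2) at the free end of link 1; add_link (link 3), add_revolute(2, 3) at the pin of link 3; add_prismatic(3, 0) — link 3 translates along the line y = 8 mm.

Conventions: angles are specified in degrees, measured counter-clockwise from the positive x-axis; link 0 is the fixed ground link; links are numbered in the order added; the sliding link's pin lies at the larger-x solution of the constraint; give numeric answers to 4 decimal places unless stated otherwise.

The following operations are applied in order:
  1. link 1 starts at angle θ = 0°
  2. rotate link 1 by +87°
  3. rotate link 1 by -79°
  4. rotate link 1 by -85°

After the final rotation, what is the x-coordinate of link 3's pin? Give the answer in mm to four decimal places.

geometry: r = 30 mm, L = 148 mm, e = 8 mm; θ starts at 0°
rotate link 1 by +87°: θ ← 0° +87° = 87°
rotate link 1 by -79°: θ ← 87° -79° = 8°
rotate link 1 by -85°: θ ← 8° -85° = -77°
crank pin P = (r cos θ, r sin θ) = (6.748532, -29.231102)
h = r sin θ − e = -29.231102 − 8 = -37.231102
x = r cos θ + √(L² − h²) = 6.748532 + 143.240515 = 149.989046

149.9890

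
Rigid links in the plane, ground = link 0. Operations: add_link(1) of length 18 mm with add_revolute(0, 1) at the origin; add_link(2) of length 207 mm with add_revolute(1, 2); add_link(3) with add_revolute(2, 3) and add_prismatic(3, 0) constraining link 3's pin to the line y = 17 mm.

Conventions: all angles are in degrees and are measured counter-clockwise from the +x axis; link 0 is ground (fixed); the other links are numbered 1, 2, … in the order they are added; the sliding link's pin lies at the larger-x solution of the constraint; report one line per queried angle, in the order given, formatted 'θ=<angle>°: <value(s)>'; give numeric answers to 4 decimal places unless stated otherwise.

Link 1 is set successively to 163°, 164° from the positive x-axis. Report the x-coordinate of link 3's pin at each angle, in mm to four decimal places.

geometry: r = 18 mm, L = 207 mm, e = 17 mm
θ=163°: crank pin P = (r cos θ, r sin θ) = (-17.213486, 5.262691)
θ=163°: h = r sin θ − e = 5.262691 − 17 = -11.737309
θ=163°: x = r cos θ + √(L² − h²) = -17.213486 + 206.666968 = 189.453482
θ=164°: crank pin P = (r cos θ, r sin θ) = (-17.302711, 4.961472)
θ=164°: h = r sin θ − e = 4.961472 − 17 = -12.038528
θ=164°: x = r cos θ + √(L² − h²) = -17.302711 + 206.649640 = 189.346930

θ=163°: 189.4535
θ=164°: 189.3469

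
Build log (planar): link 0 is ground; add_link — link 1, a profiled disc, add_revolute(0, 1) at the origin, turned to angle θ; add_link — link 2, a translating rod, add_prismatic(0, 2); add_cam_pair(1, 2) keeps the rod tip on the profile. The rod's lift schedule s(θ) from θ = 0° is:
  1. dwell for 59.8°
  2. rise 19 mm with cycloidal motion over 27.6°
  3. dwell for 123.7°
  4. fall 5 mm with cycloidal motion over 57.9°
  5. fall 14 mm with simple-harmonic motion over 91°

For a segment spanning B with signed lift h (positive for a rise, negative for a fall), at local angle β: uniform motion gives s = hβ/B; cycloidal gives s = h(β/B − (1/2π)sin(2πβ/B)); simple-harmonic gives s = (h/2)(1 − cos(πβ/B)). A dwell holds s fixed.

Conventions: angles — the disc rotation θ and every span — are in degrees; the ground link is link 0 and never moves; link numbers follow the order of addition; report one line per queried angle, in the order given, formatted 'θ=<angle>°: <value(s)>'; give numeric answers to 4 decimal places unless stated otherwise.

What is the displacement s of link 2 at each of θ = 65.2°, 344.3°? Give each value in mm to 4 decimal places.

seg 1 [0°–59.8°] dwell: s stays 0.0000
seg 2 [59.8°–87.4°] cycloidal, h=19: θ=65.2° here. β=5.4, B=27.6. 19·(0.1957 − sin(2π·0.1957)/(2π)) = 0.8680 → s = 0.8680
seg 2 [59.8°–87.4°] cycloidal, h=19: full span → s += 19 → s = 19.0000
seg 3 [87.4°–211.1°] dwell: s stays 19.0000
seg 4 [211.1°–269°] cycloidal, h=-5: full span → s += -5 → s = 14.0000
seg 5 [269°–360°] simple-harmonic, h=-14: θ=344.3° here. β=75.3, B=91. -14/2·(1 − cos(π·0.8275)) = -12.9967 → s = 1.0033

θ=65.2°: 0.8680
θ=344.3°: 1.0033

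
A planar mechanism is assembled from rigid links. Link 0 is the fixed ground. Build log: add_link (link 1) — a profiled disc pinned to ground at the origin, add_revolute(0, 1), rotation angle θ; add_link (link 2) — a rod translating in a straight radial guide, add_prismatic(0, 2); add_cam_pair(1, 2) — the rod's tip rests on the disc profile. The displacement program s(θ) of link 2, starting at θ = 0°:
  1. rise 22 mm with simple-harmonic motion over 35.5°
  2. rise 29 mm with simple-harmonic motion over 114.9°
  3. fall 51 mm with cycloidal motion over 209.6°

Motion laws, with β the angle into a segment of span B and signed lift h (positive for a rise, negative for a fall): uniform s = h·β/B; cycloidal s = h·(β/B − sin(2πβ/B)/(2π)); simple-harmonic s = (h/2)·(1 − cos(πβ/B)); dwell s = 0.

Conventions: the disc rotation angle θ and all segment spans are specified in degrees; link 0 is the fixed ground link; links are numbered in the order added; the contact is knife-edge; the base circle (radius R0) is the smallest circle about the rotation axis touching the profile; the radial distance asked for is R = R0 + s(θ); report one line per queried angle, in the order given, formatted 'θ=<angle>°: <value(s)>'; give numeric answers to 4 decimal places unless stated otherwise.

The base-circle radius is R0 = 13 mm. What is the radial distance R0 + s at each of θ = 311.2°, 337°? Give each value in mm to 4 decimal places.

seg 1 [0°–35.5°] simple-harmonic, h=22: full span → s += 22 → s = 22.0000
seg 2 [35.5°–150.4°] simple-harmonic, h=29: full span → s += 29 → s = 51.0000
seg 3 [150.4°–360°] cycloidal, h=-51: θ=311.2° here. β=160.8, B=209.6. -51·(0.7672 − sin(2π·0.7672)/(2π)) = -47.1956 → s = 3.8044
seg 3 [150.4°–360°] cycloidal, h=-51: θ=337° here. β=186.6, B=209.6. -51·(0.8903 − sin(2π·0.8903)/(2π)) = -50.5670 → s = 0.4330
θ=311.2°: R = R0 + s = 13 + 3.8044 = 16.8044
θ=337°: R = R0 + s = 13 + 0.4330 = 13.4330

θ=311.2°: 16.8044
θ=337°: 13.4330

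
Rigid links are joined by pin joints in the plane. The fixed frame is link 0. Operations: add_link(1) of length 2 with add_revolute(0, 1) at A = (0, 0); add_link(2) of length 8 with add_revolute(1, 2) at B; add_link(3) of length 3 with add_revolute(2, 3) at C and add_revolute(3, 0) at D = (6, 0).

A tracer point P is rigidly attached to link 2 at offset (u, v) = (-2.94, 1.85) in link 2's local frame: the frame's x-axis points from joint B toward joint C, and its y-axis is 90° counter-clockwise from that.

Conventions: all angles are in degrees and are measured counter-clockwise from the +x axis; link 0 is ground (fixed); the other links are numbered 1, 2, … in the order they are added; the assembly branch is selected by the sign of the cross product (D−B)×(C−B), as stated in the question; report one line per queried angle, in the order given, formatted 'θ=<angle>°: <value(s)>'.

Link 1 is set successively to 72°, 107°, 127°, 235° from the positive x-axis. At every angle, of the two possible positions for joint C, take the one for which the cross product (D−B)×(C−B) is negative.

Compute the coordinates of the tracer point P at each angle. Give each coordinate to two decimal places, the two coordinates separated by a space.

A=(0,0), D=(6.00,0)
θ=72°: B = A + 2.00·(cos72°, sin72°) = (0.6180, 1.9021)
θ=72°: |BD| = 5.7082
θ=72°: circle(B,8.00) ∩ circle(D,3.00): a=7.6717, h=2.2682
θ=72°:   candidates: C₊=(8.6071,1.4842) cross=12.947; C₋=(7.0955,-2.7928) cross=-12.947
θ=72°:   branch - wants cross < 0 → take C=(7.0955,-2.7928) (cross=-12.947)
θ=72°: ex = (C−B)/|BC| = (0.8097,-0.5869); ey = (0.5869,0.8097)
θ=72°: P = B + -2.94·ex + 1.85·ey = (-0.6767,5.1254)
θ=107°: B = A + 2.00·(cos107°, sin107°) = (-0.5847, 1.9126)
θ=107°: |BD| = 6.8569
θ=107°: circle(B,8.00) ∩ circle(D,3.00): a=7.4390, h=2.9430
θ=107°:   candidates: C₊=(7.3799,2.6638) cross=20.180; C₋=(5.7381,-2.9885) cross=-20.180
θ=107°:   branch - wants cross < 0 → take C=(5.7381,-2.9885) (cross=-20.180)
θ=107°: ex = (C−B)/|BC| = (0.7904,-0.6126); ey = (0.6126,0.7904)
θ=107°: P = B + -2.94·ex + 1.85·ey = (-1.7750,5.1759)
θ=127°: B = A + 2.00·(cos127°, sin127°) = (-1.2036, 1.5973)
θ=127°: |BD| = 7.3786
θ=127°: circle(B,8.00) ∩ circle(D,3.00): a=7.4163, h=2.9998
θ=127°:   candidates: C₊=(6.6862,2.9205) cross=22.134; C₋=(5.3874,-2.9368) cross=-22.134
θ=127°:   branch - wants cross < 0 → take C=(5.3874,-2.9368) (cross=-22.134)
θ=127°: ex = (C−B)/|BC| = (0.8239,-0.5668); ey = (0.5668,0.8239)
θ=127°: P = B + -2.94·ex + 1.85·ey = (-2.5773,4.7877)
θ=235°: B = A + 2.00·(cos235°, sin235°) = (-1.1472, -1.6383)
θ=235°: |BD| = 7.3325
θ=235°: circle(B,8.00) ∩ circle(D,3.00): a=7.4167, h=2.9988
θ=235°:   candidates: C₊=(5.4120,2.9418) cross=21.989; C₋=(6.7521,-2.9042) cross=-21.989
θ=235°:   branch - wants cross < 0 → take C=(6.7521,-2.9042) (cross=-21.989)
θ=235°: ex = (C−B)/|BC| = (0.9874,-0.1582); ey = (0.1582,0.9874)
θ=235°: P = B + -2.94·ex + 1.85·ey = (-3.7574,0.6536)

θ=72°: -0.68 5.13
θ=107°: -1.78 5.18
θ=127°: -2.58 4.79
θ=235°: -3.76 0.65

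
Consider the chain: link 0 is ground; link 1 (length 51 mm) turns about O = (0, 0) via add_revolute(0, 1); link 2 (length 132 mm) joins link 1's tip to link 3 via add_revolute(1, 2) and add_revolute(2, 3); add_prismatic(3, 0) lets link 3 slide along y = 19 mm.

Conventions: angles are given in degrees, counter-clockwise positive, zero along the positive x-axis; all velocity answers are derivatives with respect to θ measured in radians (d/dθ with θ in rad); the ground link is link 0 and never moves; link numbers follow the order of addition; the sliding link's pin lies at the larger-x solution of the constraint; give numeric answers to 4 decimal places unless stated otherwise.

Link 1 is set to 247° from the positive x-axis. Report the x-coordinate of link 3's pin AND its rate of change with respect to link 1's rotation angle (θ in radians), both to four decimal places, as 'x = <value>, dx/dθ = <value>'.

geometry: r = 51 mm, L = 132 mm, e = 19 mm
crank pin P = (r cos θ, r sin θ) = (-19.927288, -46.945748)
h = r sin θ − e = -46.945748 − 19 = -65.945748
x = r cos θ + √(L² − h²) = -19.927288 + 114.346659 = 94.419371
dx/dθ = −r sin θ − h·r cos θ/√(L² − h²) (θ in radians; h = -65.945748) = 35.453327

x = 94.4194, dx/dθ = 35.4533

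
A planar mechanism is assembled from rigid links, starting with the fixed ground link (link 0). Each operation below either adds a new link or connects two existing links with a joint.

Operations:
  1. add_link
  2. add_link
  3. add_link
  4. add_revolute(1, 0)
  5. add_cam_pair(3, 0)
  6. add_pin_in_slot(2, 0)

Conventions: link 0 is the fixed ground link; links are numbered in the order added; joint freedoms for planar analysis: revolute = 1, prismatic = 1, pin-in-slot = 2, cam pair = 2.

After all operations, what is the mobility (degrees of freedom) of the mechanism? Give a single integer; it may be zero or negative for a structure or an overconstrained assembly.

(L,J1,J2)=(1,0,0); link0 fixed
link1: (2,0,0)
link2: (3,0,0)
link3: (4,0,0)
R 1-0 [J1]: (4,1,0)
C 3-0 [J2]: (4,1,1)
PS 2-0 [J2]: (4,1,2)
Grübler: 3·3 − 2·1 − 2 = 5

M = 5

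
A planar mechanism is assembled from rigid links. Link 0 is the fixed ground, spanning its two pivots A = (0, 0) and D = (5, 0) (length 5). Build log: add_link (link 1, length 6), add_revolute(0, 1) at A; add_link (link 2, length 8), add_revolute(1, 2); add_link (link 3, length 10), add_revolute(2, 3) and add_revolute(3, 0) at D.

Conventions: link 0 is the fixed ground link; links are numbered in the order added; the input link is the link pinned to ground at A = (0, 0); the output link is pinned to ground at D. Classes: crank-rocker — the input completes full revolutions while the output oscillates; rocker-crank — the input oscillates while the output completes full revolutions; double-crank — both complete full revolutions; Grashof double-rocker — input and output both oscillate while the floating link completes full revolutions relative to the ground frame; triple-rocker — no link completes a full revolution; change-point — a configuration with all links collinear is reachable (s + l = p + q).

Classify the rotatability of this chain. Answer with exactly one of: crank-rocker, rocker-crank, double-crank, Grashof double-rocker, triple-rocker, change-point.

lengths: ground=5, input=6, coupler=8, output=10
sorted: s=5 (shortest), l=10 (longest), p+q=14
s + l = 15 vs p + q = 14
s + l > p + q → non-Grashof → no link fully rotates → triple-rocker

triple-rocker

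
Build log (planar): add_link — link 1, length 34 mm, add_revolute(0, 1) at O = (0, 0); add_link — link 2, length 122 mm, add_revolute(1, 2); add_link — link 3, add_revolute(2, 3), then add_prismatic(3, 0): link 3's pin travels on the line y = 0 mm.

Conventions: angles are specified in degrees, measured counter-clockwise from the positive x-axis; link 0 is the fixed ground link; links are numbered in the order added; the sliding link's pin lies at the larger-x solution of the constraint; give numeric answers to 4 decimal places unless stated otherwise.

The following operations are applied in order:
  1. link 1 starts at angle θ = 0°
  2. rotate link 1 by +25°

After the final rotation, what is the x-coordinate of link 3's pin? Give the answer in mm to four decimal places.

geometry: r = 34 mm, L = 122 mm, e = 0 mm; θ starts at 0°
rotate link 1 by +25°: θ ← 0° +25° = 25°
crank pin P = (r cos θ, r sin θ) = (30.814465, 14.369021)
h = r sin θ − e = 14.369021 − 0 = 14.369021
x = r cos θ + √(L² − h²) = 30.814465 + 121.150861 = 151.965326

151.9653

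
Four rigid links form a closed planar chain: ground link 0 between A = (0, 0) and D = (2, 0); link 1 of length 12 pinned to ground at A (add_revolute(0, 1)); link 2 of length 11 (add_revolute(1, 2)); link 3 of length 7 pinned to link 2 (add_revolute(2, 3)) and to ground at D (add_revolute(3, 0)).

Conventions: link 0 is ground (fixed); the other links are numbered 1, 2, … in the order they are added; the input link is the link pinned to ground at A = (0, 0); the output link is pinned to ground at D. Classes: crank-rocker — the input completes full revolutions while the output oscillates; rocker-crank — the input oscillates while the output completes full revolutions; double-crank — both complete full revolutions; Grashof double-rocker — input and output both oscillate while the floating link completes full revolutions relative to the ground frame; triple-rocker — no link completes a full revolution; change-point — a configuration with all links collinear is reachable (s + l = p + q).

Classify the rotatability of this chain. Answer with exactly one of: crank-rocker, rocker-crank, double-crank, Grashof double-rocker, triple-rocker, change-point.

lengths: ground=2, input=12, coupler=11, output=7
sorted: s=2 (shortest), l=12 (longest), p+q=18
s + l = 14 vs p + q = 18
s + l < p + q (Grashof) with shortest = ground link → double-crank

double-crank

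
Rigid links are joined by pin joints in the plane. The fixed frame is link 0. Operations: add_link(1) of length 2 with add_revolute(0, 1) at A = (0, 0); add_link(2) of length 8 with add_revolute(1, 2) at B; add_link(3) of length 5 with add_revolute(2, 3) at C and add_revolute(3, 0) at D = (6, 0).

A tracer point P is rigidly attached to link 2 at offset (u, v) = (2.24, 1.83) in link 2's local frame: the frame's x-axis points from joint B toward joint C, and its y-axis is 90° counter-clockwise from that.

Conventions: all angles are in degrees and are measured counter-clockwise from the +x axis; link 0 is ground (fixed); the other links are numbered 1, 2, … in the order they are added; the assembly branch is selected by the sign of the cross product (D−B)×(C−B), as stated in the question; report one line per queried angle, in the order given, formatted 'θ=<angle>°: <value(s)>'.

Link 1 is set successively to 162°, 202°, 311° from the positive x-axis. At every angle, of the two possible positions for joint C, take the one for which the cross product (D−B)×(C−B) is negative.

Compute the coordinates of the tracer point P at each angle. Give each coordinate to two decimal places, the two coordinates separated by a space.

A=(0,0), D=(6.00,0)
θ=162°: B = A + 2.00·(cos162°, sin162°) = (-1.9021, 0.6180)
θ=162°: |BD| = 7.9262
θ=162°: circle(B,8.00) ∩ circle(D,5.00): a=6.4233, h=4.7688
θ=162°:   candidates: C₊=(4.8735,4.8714) cross=37.798; C₋=(4.1298,-4.6371) cross=-37.798
θ=162°:   branch - wants cross < 0 → take C=(4.1298,-4.6371) (cross=-37.798)
θ=162°: ex = (C−B)/|BC| = (0.7540,-0.6569); ey = (0.6569,0.7540)
θ=162°: P = B + 2.24·ex + 1.83·ey = (0.9889,0.5264)
θ=202°: B = A + 2.00·(cos202°, sin202°) = (-1.8544, -0.7492)
θ=202°: |BD| = 7.8900
θ=202°: circle(B,8.00) ∩ circle(D,5.00): a=6.4165, h=4.7779
θ=202°:   candidates: C₊=(4.0794,4.6164) cross=37.698; C₋=(4.9868,-4.8963) cross=-37.698
θ=202°:   branch - wants cross < 0 → take C=(4.9868,-4.8963) (cross=-37.698)
θ=202°: ex = (C−B)/|BC| = (0.8551,-0.5184); ey = (0.5184,0.8551)
θ=202°: P = B + 2.24·ex + 1.83·ey = (1.0098,-0.3455)
θ=311°: B = A + 2.00·(cos311°, sin311°) = (1.3121, -1.5094)
θ=311°: |BD| = 4.9249
θ=311°: circle(B,8.00) ∩ circle(D,5.00): a=6.4219, h=4.7706
θ=311°:   candidates: C₊=(5.9628,4.9999) cross=23.495; C₋=(8.8871,-4.0822) cross=-23.495
θ=311°:   branch - wants cross < 0 → take C=(8.8871,-4.0822) (cross=-23.495)
θ=311°: ex = (C−B)/|BC| = (0.9469,-0.3216); ey = (0.3216,0.9469)
θ=311°: P = B + 2.24·ex + 1.83·ey = (4.0216,-0.4970)

θ=162°: 0.99 0.53
θ=202°: 1.01 -0.35
θ=311°: 4.02 -0.50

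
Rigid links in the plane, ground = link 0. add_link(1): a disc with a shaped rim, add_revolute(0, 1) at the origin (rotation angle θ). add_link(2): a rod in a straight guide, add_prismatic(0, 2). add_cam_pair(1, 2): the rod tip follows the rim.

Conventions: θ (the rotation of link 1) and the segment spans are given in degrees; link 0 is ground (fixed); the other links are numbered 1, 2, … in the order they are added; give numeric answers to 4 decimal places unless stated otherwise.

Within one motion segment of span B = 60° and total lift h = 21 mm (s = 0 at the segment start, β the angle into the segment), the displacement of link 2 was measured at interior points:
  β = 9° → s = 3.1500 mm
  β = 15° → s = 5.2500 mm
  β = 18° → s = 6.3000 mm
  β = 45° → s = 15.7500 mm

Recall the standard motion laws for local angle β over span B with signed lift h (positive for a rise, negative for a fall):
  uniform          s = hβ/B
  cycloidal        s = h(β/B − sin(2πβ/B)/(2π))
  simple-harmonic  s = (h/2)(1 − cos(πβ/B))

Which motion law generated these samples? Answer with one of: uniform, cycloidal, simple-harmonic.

candidates at β/B = r: uniform s = h·r (linear in β); cycloidal s = h·(r − sin(2πr)/(2π)); simple-harmonic s = (h/2)(1 − cos(πr))
β=9°: printed 3.1500 | uniform 3.1500, cycloidal 0.4461, simple-harmonic 1.1444
β=15°: printed 5.2500 | uniform 5.2500, cycloidal 1.9077, simple-harmonic 3.0754
β=18°: printed 6.3000 | uniform 6.3000, cycloidal 3.1213, simple-harmonic 4.3283
β=45°: printed 15.7500 | uniform 15.7500, cycloidal 19.0923, simple-harmonic 17.9246
only one law matches every sample → uniform

uniform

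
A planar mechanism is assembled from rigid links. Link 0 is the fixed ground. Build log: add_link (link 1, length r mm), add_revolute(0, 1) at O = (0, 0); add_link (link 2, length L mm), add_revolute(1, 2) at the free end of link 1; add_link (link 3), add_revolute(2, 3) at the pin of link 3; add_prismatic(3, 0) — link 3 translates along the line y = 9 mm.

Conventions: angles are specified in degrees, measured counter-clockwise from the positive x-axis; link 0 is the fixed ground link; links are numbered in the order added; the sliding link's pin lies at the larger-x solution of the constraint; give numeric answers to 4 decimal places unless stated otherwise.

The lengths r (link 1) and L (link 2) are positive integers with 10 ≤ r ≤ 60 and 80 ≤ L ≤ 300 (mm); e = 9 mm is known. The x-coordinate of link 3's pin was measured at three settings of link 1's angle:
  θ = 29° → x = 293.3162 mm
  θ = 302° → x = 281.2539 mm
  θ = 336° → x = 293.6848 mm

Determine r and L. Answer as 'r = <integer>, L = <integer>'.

constraint per measurement: (x − r cos θ)² + (r sin θ − e)² = L²
subtracting the θ₁ and θ₂ equations cancels the r² and L² terms:
r = (x₁² − x₂²) / (2[(x₁cos θ₁ + e sin θ₁) − (x₂cos θ₂ + e sin θ₂)]) = 28.9999 → r = 29
L² = (x₁ − r cos θ₁)² + (r sin θ₁ − e)² = 71823.9951 → L = 268.0000 → L = 268
check at θ₃=336°: x = 293.6848 (printed 293.6848) ✓

r = 29, L = 268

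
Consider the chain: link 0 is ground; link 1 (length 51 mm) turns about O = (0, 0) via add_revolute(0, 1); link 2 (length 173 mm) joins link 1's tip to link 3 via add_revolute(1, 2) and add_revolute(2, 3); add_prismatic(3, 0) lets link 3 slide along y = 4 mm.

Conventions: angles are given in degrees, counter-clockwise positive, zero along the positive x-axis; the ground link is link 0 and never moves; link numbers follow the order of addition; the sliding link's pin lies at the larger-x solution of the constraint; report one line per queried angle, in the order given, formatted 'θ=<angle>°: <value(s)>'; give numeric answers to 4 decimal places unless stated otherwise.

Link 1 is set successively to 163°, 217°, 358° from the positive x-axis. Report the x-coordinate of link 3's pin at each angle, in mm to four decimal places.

geometry: r = 51 mm, L = 173 mm, e = 4 mm
θ=163°: crank pin P = (r cos θ, r sin θ) = (-48.771543, 14.910957)
θ=163°: h = r sin θ − e = 14.910957 − 4 = 10.910957
θ=163°: x = r cos θ + √(L² − h²) = -48.771543 + 172.655585 = 123.884042
θ=217°: crank pin P = (r cos θ, r sin θ) = (-40.730411, -30.692566)
θ=217°: h = r sin θ − e = -30.692566 − 4 = -34.692566
θ=217°: x = r cos θ + √(L² − h²) = -40.730411 + 169.485769 = 128.755358
θ=358°: crank pin P = (r cos θ, r sin θ) = (50.968932, -1.779874)
θ=358°: h = r sin θ − e = -1.779874 − 4 = -5.779874
θ=358°: x = r cos θ + √(L² − h²) = 50.968932 + 172.903421 = 223.872353

θ=163°: 123.8840
θ=217°: 128.7554
θ=358°: 223.8724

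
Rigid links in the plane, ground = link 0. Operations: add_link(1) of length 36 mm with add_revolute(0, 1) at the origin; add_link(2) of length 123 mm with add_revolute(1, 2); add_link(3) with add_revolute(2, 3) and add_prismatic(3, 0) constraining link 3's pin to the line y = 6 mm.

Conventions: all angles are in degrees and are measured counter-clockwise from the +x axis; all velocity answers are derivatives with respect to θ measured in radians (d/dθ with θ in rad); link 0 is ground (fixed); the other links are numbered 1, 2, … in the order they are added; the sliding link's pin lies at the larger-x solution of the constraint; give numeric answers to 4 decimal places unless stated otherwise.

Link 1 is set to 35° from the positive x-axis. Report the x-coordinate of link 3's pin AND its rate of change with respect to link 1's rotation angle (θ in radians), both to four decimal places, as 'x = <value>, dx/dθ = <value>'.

geometry: r = 36 mm, L = 123 mm, e = 6 mm
crank pin P = (r cos θ, r sin θ) = (29.489474, 20.648752)
h = r sin θ − e = 20.648752 − 6 = 14.648752
x = r cos θ + √(L² − h²) = 29.489474 + 122.124584 = 151.614058
dx/dθ = −r sin θ − h·r cos θ/√(L² − h²) (θ in radians; h = 14.648752) = -24.185992

x = 151.6141, dx/dθ = -24.1860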